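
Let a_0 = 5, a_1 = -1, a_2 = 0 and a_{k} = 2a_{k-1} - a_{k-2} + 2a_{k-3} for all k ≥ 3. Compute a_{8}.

260

The ordinary generating function has denominator 1 - 2x + x^2 - 2x^3.
Iterating the recurrence: a_0,…,a_{8} = 5, -1, 0, 11, 20, 29, 60, 131, 260.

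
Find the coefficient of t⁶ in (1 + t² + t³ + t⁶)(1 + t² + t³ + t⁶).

(1 + t² + t³ + t⁶) has coefficients 1,0,1,1,0,0,1 for degrees 0…6.
(1 + t² + t³ + t⁶) has coefficients 1,0,1,1,0,0,1 for degrees 0…6.
[t⁶] = 1·1 + 1·0 + 1·1 + 1·1 = 3.

3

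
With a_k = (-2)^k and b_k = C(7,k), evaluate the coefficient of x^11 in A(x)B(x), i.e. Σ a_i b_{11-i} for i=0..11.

-16

The convolution is the x^11 coefficient of A(x)B(x).
Σ = 1·0 − 2·0 + 4·0 − 8·0 + 16·1 − 32·7 + 64·21 − 128·35 + 256·35 − 512·21 + 1024·7 − 2048·1 = -16.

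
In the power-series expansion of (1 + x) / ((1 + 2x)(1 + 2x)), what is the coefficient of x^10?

6144

The denominator gives the recurrence a_n = −4a_(n−1) − 4a_(n−2) for n ≥ 2; the numerator fixes a_0 = 1, a_1 = -3.
Iterating: 1, -3, 8, -20, 48, -112, 256, -576, 1280, -2816, 6144, so a_10 = 6144.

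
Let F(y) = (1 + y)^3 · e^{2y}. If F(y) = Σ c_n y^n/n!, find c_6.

3040

The EGF product rule gives c_6 = Σ_{k_1+k_2=6} C(6; k_1,k_2) · ∏ g_i(k_i), where (1+y)^3 gives the falling factorial (3)_k; e^{2y} gives (2)^k.
g_1(k) for k = 0…6: 1, 3, 6, 6, 0, 0, 0.
g_2(k) for k = 0…6: 1, 2, 4, 8, 16, 32, 64.
c_6 = Σ_k C(6,k)·g_1(k)·g_2(6−k) = 1·1·64 + 6·3·32 + 15·6·16 + 20·6·8 = 64 + 576 + 1440 + 960 = 3040.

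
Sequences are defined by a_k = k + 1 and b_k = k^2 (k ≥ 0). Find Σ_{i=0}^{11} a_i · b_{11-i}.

The convolution is the x^11 coefficient of A(x)B(x).
Σ = 1·121 + 2·100 + 3·81 + 4·64 + 5·49 + 6·36 + 7·25 + 8·16 + 9·9 + 10·4 + 11·1 + 12·0 = 1716.

1716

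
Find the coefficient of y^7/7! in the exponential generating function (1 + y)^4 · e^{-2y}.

The EGF product rule gives c_7 = Σ_{k_1+k_2=7} C(7; k_1,k_2) · ∏ g_i(k_i), where (1+y)^4 gives the falling factorial (4)_k; e^{-2y} gives (-2)^k.
g_1(k) for k = 0…7: 1, 4, 12, 24, 24, 0, 0, 0.
g_2(k) for k = 0…7: 1, -2, 4, -8, 16, -32, 64, -128.
c_7 = Σ_k C(7,k)·g_1(k)·g_2(7−k) = 1·1·(-128) + 7·4·64 + 21·12·(-32) + 35·24·16 + 35·24·(-8) = −128 + 1792 − 8064 + 13440 − 6720 = 320.

320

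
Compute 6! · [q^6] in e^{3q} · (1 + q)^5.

The EGF product rule gives c_6 = Σ_{k_1+k_2=6} C(6; k_1,k_2) · ∏ g_i(k_i), where e^{3q} gives (3)^k; (1+q)^5 gives the falling factorial (5)_k.
g_1(k) for k = 0…6: 1, 3, 9, 27, 81, 243, 729.
g_2(k) for k = 0…6: 1, 5, 20, 60, 120, 120, 0.
c_6 = Σ_k C(6,k)·g_1(k)·g_2(6−k) = 6·3·120 + 15·9·120 + 20·27·60 + 15·81·20 + 6·243·5 + 1·729·1 = 2160 + 16200 + 32400 + 24300 + 7290 + 729 = 83079.

83079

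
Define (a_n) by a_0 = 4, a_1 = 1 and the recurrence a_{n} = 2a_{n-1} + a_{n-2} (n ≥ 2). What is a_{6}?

186

The ordinary generating function has denominator 1 - 2x - x^2.
Iterating the recurrence: a_0,…,a_{6} = 4, 1, 6, 13, 32, 77, 186.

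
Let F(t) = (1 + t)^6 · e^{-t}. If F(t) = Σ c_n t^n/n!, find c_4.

37

The EGF product rule gives c_4 = Σ_{k_1+k_2=4} C(4; k_1,k_2) · ∏ g_i(k_i), where (1+t)^6 gives the falling factorial (6)_k; e^{-t} gives (-1)^k.
g_1(k) for k = 0…4: 1, 6, 30, 120, 360.
g_2(k) for k = 0…4: 1, -1, 1, -1, 1.
c_4 = Σ_k C(4,k)·g_1(k)·g_2(4−k) = 1·1·1 + 4·6·(-1) + 6·30·1 + 4·120·(-1) + 1·360·1 = 1 − 24 + 180 − 480 + 360 = 37.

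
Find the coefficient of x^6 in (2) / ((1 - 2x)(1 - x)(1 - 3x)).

6050

The denominator gives the recurrence a_n = 6a_(n−1) − 11a_(n−2) + 6a_(n−3) for n ≥ 3; the numerator fixes a_0 = 2, a_1 = 12, a_2 = 50.
Iterating: 2, 12, 50, 180, 602, 1932, 6050, so a_6 = 6050.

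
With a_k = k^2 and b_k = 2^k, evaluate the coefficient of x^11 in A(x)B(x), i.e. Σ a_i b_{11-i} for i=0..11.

12117

The convolution is the x^11 coefficient of A(x)B(x).
Σ = 0·2048 + 1·1024 + 4·512 + 9·256 + 16·128 + 25·64 + 36·32 + 49·16 + 64·8 + 81·4 + 100·2 + 121·1 = 12117.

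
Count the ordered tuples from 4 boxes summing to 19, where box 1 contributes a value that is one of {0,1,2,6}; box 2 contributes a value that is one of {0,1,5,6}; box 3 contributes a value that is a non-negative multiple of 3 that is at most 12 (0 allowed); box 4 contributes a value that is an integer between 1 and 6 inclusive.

25

The generating function for the choices is (1 + z + z^2 + z^6)·(1 + z + z^5 + z^6)·(1 + z^3 + z^6 + z^9 + z^12)·(z + z^2 + z^3 + z^4 + z^5 + z^6); the count is [z^19].
(1 + z + z^2 + z^6) has coefficients 1,1,1,0,0,0,1 for degrees 0…6.
(1 + z + z^5 + z^6) has coefficients 1,1,0,0,0,1,1,0,0,0,0,0,0,0,0,0,0,0,0,0 for degrees 0…19.
Multiplying by (1 + z^3 + z^6 + z^9 + z^12) gives running coefficients 1,1,0,1,1,1,2,1,1,2,1,1,2,1,1,1,0,1,1,0 for degrees 0…19.
Finally multiplying by (z + z^2 + z^3 + z^4 + z^5 + z^6), the product of all factors after the first has coefficients 0,1,2,2,3,4,5,6,6,7,8,8,8,8,8,8,7,6,6,5 for degrees 0…19.
[z^19] = 1·5 + 1·6 + 1·6 + 1·8 = 25.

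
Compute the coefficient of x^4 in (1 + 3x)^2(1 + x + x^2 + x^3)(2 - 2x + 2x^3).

12

(1 + 3x)^2 has coefficients 1,6,9 for degrees 0…2.
(1 + x + x^2 + x^3) has coefficients 1,1,1,1,0 for degrees 0…4.
Finally multiplying by (2 - 2x + 2x^3), the product of all factors after the first has coefficients 2,0,0,2,0 for degrees 0…4.
[x^4] = 1·0 + 6·2 + 9·0 = 12.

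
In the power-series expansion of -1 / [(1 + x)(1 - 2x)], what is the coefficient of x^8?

-171

Partial fractions give a closed form: a_n = (-1/3)·(-1)^n + (-2/3)·2^n.
At n = 8: a_8 = -171.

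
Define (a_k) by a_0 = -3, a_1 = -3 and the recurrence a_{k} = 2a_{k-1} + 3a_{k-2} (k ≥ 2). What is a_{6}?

The ordinary generating function has denominator 1 - 2z - 3z^2.
Iterating the recurrence: a_0,…,a_{6} = -3, -3, -15, -39, -123, -363, -1095.

-1095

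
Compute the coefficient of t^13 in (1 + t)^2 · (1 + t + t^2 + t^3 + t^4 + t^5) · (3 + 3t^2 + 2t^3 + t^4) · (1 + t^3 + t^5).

26

(1 + t)^2 has coefficients 1,2,1 for degrees 0…2.
(1 + t + t^2 + t^3 + t^4 + t^5) has coefficients 1,1,1,1,1,1,0,0,0,0,0,0,0,0 for degrees 0…13.
Multiplying by (3 + 3t^2 + 2t^3 + t^4) gives running coefficients 3,3,6,8,9,9,6,6,3,1,0,0,0,0 for degrees 0…13.
Finally multiplying by (1 + t^3 + t^5), the product of all factors after the first has coefficients 3,3,6,11,12,18,17,21,20,16,15,9,7,3 for degrees 0…13.
[t^13] = 1·3 + 2·7 + 1·9 = 26.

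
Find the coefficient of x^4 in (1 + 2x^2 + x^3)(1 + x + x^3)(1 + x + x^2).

7

(1 + 2x^2 + x^3) has coefficients 1,0,2,1 for degrees 0…3.
(1 + x + x^3) has coefficients 1,1,0,1,0 for degrees 0…4.
Finally multiplying by (1 + x + x^2), the product of all factors after the first has coefficients 1,2,2,2,1 for degrees 0…4.
[x^4] = 1·1 + 2·2 + 1·2 = 7.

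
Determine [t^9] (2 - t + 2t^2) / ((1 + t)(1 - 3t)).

The denominator gives the recurrence a_n = 2a_(n−1) + 3a_(n−2) for n ≥ 3; the numerator fixes a_0 = 2, a_1 = 3, a_2 = 14.
Iterating: 2, 3, 14, 37, 116, 343, 1034, 3097, 9296, 27883, so a_9 = 27883.

27883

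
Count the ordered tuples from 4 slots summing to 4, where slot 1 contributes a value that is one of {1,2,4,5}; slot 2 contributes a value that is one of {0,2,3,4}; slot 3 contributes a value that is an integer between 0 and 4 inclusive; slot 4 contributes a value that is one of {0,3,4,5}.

The generating function for the choices is (y + y^2 + y^4 + y^5)·(1 + y^2 + y^3 + y^4)·(1 + y + y^2 + y^3 + y^4)·(1 + y^3 + y^4 + y^5); the count is [y^4].
(y + y^2 + y^4 + y^5) has coefficients 0,1,1,0,1 for degrees 0…4.
(1 + y^2 + y^3 + y^4) has coefficients 1,0,1,1,1 for degrees 0…4.
Multiplying by (1 + y + y^2 + y^3 + y^4) gives running coefficients 1,1,2,3,4 for degrees 0…4.
Finally multiplying by (1 + y^3 + y^4 + y^5), the product of all factors after the first has coefficients 1,1,2,4,6 for degrees 0…4.
[y^4] = 1·4 + 1·2 + 1·1 = 7.

7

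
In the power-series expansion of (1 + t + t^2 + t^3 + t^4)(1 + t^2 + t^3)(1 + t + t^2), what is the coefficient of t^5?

8

(1 + t + t^2 + t^3 + t^4) has coefficients 1,1,1,1,1 for degrees 0…4.
(1 + t^2 + t^3) has coefficients 1,0,1,1,0,0 for degrees 0…5.
Finally multiplying by (1 + t + t^2), the product of all factors after the first has coefficients 1,1,2,2,2,1 for degrees 0…5.
[t^5] = 1·1 + 1·2 + 1·2 + 1·2 + 1·1 = 8.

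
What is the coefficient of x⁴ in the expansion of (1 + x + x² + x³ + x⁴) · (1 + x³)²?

3

(1 + x + x² + x³ + x⁴) has coefficients 1,1,1,1,1 for degrees 0…4.
(1 + x³)² has coefficients 1,0,0,2,0 for degrees 0…4.
[x⁴] = 1·0 + 1·2 + 1·0 + 1·0 + 1·1 = 3.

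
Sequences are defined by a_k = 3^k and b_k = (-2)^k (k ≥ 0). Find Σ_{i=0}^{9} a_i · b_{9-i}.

This is [x^9] in the product of the two ordinary generating functions.
Σ = 1·(-512) + 3·256 + 9·(-128) + 27·64 + 81·(-32) + 243·16 + 729·(-8) + 2187·4 + 6561·(-2) + 19683·1 = 11605.

11605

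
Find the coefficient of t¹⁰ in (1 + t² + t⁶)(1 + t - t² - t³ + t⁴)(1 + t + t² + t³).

0

(1 + t² + t⁶) has coefficients 1,0,1,0,0,0,1 for degrees 0…6.
(1 + t - t² - t³ + t⁴) has coefficients 1,1,-1,-1,1,0,0,0,0,0,0 for degrees 0…10.
Finally multiplying by (1 + t + t² + t³), the product of all factors after the first has coefficients 1,2,1,0,0,-1,0,1,0,0,0 for degrees 0…10.
[t¹⁰] = 1·0 + 1·0 + 1·0 = 0.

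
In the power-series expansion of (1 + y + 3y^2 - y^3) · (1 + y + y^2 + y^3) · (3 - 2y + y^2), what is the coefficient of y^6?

-4

(1 + y + 3y^2 - y^3) has coefficients 1,1,3,-1 for degrees 0…3.
(1 + y + y^2 + y^3) has coefficients 1,1,1,1,0,0,0 for degrees 0…6.
Finally multiplying by (3 - 2y + y^2), the product of all factors after the first has coefficients 3,1,2,2,-1,1,0 for degrees 0…6.
[y^6] = 1·0 + 1·1 + 3·(-1) − 1·2 = -4.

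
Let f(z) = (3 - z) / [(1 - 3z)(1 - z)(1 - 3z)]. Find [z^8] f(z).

226355

The denominator gives the recurrence a_n = 7a_(n−1) − 15a_(n−2) + 9a_(n−3) for n ≥ 3; the numerator fixes a_0 = 3, a_1 = 20, a_2 = 95.
Iterating: 3, 20, 95, 392, 1499, 5468, 19319, 66704, 226355, so a_8 = 226355.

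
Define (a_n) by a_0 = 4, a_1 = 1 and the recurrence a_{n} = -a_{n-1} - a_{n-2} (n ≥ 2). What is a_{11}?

-5

The ordinary generating function has denominator 1 + t + t^2.
Iterating the recurrence: a_0,…,a_{11} = 4, 1, -5, 4, 1, -5, 4, 1, -5, 4, 1, -5.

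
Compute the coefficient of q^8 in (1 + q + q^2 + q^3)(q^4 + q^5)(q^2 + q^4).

3

(1 + q + q^2 + q^3) has coefficients 1,1,1,1 for degrees 0…3.
(q^4 + q^5) has coefficients 0,0,0,0,1,1,0,0,0 for degrees 0…8.
Finally multiplying by (q^2 + q^4), the product of all factors after the first has coefficients 0,0,0,0,0,0,1,1,1 for degrees 0…8.
[q^8] = 1·1 + 1·1 + 1·1 + 1·0 = 3.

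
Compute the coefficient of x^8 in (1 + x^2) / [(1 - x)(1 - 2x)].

The denominator gives the recurrence a_n = 3a_(n−1) − 2a_(n−2) for n ≥ 3; the numerator fixes a_0 = 1, a_1 = 3, a_2 = 8.
Iterating: 1, 3, 8, 18, 38, 78, 158, 318, 638, so a_8 = 638.

638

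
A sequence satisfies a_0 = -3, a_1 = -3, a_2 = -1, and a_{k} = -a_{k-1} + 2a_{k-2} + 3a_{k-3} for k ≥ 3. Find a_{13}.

-258

The ordinary generating function has denominator 1 + x - 2x^2 - 3x^3.
Iterating the recurrence: a_0,…,a_{13} = -3, -3, -1, -14, 3, -34, -2, -57, -49, -71, -198, -91, -518, -258.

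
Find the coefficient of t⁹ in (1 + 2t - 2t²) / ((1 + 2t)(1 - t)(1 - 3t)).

Partial fractions give a closed form: a_n = (-2/15)·(-2)^n + (-1/6)·1^n + (13/10)·3^n.
At n = 9: a_9 = 25656.

25656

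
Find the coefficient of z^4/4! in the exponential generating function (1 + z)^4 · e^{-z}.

-15

The EGF product rule gives c_4 = Σ_{k_1+k_2=4} C(4; k_1,k_2) · ∏ g_i(k_i), where (1+z)^4 gives the falling factorial (4)_k; e^{-z} gives (-1)^k.
g_1(k) for k = 0…4: 1, 4, 12, 24, 24.
g_2(k) for k = 0…4: 1, -1, 1, -1, 1.
c_4 = Σ_k C(4,k)·g_1(k)·g_2(4−k) = 1·1·1 + 4·4·(-1) + 6·12·1 + 4·24·(-1) + 1·24·1 = 1 − 16 + 72 − 96 + 24 = -15.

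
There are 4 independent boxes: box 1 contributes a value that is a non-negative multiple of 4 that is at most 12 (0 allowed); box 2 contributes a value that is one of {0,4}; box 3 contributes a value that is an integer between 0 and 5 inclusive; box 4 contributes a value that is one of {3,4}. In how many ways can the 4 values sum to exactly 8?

6

The generating function for the choices is (1 + x^4 + x^8 + x^12)·(1 + x^4)·(1 + x + x^2 + x^3 + x^4 + x^5)·(x^3 + x^4); the count is [x^8].
(1 + x^4 + x^8 + x^12) has coefficients 1,0,0,0,1,0,0,0,1 for degrees 0…8.
(1 + x^4) has coefficients 1,0,0,0,1,0,0,0,0 for degrees 0…8.
Multiplying by (1 + x + x^2 + x^3 + x^4 + x^5) gives running coefficients 1,1,1,1,2,2,1,1,1 for degrees 0…8.
Finally multiplying by (x^3 + x^4), the product of all factors after the first has coefficients 0,0,0,1,2,2,2,3,4 for degrees 0…8.
[x^8] = 1·4 + 1·2 + 1·0 = 6.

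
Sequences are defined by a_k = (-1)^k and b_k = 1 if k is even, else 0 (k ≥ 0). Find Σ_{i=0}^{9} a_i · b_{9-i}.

This is [x^9] in the product of the two ordinary generating functions.
Σ = 1·0 − 1·1 + 1·0 − 1·1 + 1·0 − 1·1 + 1·0 − 1·1 + 1·0 − 1·1 = -5.

-5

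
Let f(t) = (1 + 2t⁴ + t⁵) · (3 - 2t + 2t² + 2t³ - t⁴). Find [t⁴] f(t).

(1 + 2t⁴ + t⁵) has coefficients 1,0,0,0,2 for degrees 0…4.
(3 - 2t + 2t² + 2t³ - t⁴) has coefficients 3,-2,2,2,-1 for degrees 0…4.
[t⁴] = 1·(-1) + 2·3 = 5.

5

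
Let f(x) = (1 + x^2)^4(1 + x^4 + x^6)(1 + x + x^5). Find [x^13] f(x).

16

(1 + x^2)^4 has coefficients 1,0,4,0,6,0,4,0,1 for degrees 0…8.
(1 + x^4 + x^6) has coefficients 1,0,0,0,1,0,1,0,0,0,0,0,0,0 for degrees 0…13.
Finally multiplying by (1 + x + x^5), the product of all factors after the first has coefficients 1,1,0,0,1,2,1,1,0,1,0,1,0,0 for degrees 0…13.
[x^13] = 1·0 + 4·1 + 6·1 + 4·1 + 1·2 = 16.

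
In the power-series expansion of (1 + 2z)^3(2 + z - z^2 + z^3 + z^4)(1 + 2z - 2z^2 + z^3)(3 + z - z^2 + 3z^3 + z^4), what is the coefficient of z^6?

(1 + 2z)^3 has coefficients 1,6,12,8 for degrees 0…3.
(2 + z - z^2 + z^3 + z^4) has coefficients 2,1,-1,1,1,0,0 for degrees 0…6.
Multiplying by (1 + 2z - 2z^2 + z^3) gives running coefficients 2,5,-3,-1,6,-1,-1 for degrees 0…6.
Finally multiplying by (3 + z - z^2 + 3z^3 + z^4), the product of all factors after the first has coefficients 6,17,-6,-5,37,0,-16 for degrees 0…6.
[z^6] = 1·(-16) + 6·0 + 12·37 + 8·(-5) = 388.

388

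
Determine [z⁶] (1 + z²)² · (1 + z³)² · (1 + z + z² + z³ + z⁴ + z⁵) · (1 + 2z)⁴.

(1 + z²)² has coefficients 1,0,2,0,1 for degrees 0…4.
(1 + z³)² has coefficients 1,0,0,2,0,0,1 for degrees 0…6.
Multiplying by (1 + z + z² + z³ + z⁴ + z⁵) gives running coefficients 1,1,1,3,3,3,3 for degrees 0…6.
Finally multiplying by (1 + 2z)⁴, the product of all factors after the first has coefficients 1,9,33,67,99,147,211 for degrees 0…6.
[z⁶] = 1·211 + 2·99 + 1·33 = 442.

442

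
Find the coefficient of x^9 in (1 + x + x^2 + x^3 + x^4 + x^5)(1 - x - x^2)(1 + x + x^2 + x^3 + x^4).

(1 + x + x^2 + x^3 + x^4 + x^5) has coefficients 1,1,1,1,1,1 for degrees 0…5.
(1 - x - x^2) has coefficients 1,-1,-1,0,0,0,0,0,0,0 for degrees 0…9.
Finally multiplying by (1 + x + x^2 + x^3 + x^4), the product of all factors after the first has coefficients 1,0,-1,-1,-1,-2,-1,0,0,0 for degrees 0…9.
[x^9] = 1·0 + 1·0 + 1·0 + 1·(-1) + 1·(-2) + 1·(-1) = -4.

-4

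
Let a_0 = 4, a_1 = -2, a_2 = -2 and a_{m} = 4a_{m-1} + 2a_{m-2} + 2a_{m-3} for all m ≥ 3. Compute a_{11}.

-939664

The ordinary generating function has denominator 1 - 4z - 2z^2 - 2z^3.
Iterating the recurrence: a_0,…,a_{11} = 4, -2, -2, -4, -24, -108, -488, -2216, -10056, -45632, -207072, -939664.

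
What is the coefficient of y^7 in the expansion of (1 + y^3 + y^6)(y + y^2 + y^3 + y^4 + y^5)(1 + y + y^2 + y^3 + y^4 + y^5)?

(1 + y^3 + y^6) has coefficients 1,0,0,1,0,0,1 for degrees 0…6.
(y + y^2 + y^3 + y^4 + y^5) has coefficients 0,1,1,1,1,1,0,0 for degrees 0…7.
Finally multiplying by (1 + y + y^2 + y^3 + y^4 + y^5), the product of all factors after the first has coefficients 0,1,2,3,4,5,5,4 for degrees 0…7.
[y^7] = 1·4 + 1·4 + 1·1 = 9.

9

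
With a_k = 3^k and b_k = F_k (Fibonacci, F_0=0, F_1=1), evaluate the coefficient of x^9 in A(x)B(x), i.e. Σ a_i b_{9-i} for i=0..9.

The convolution is the t^9 coefficient of A(t)B(t).
Σ = 1·34 + 3·21 + 9·13 + 27·8 + 81·5 + 243·3 + 729·2 + 2187·1 + 6561·1 + 19683·0 = 11770.

11770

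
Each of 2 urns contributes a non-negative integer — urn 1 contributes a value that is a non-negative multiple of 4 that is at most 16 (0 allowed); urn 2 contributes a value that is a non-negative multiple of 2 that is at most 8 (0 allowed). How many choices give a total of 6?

The generating function for the choices is (1 + q^4 + q^8 + q^12 + q^16)·(1 + q^2 + q^4 + q^6 + q^8); the count is [q^6].
(1 + q^4 + q^8 + q^12 + q^16) has coefficients 1,0,0,0,1,0,0 for degrees 0…6.
(1 + q^2 + q^4 + q^6 + q^8) has coefficients 1,0,1,0,1,0,1 for degrees 0…6.
[q^6] = 1·1 + 1·1 = 2.

2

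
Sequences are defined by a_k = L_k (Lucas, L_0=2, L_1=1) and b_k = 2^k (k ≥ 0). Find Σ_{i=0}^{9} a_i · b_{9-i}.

2750

The convolution is the t^9 coefficient of A(t)B(t).
Σ = 2·512 + 1·256 + 3·128 + 4·64 + 7·32 + 11·16 + 18·8 + 29·4 + 47·2 + 76·1 = 2750.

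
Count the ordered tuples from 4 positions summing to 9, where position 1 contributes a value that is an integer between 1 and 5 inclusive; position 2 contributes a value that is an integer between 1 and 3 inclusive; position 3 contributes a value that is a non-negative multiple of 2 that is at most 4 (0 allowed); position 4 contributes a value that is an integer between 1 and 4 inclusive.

26

The generating function for the choices is (x + x² + x³ + x⁴ + x⁵)·(x + x² + x³)·(1 + x² + x⁴)·(x + x² + x³ + x⁴); the count is [x⁹].
(x + x² + x³ + x⁴ + x⁵) has coefficients 0,1,1,1,1,1 for degrees 0…5.
(x + x² + x³) has coefficients 0,1,1,1,0,0,0,0,0,0 for degrees 0…9.
Multiplying by (1 + x² + x⁴) gives running coefficients 0,1,1,2,1,2,1,1,0,0 for degrees 0…9.
Finally multiplying by (x + x² + x³ + x⁴), the product of all factors after the first has coefficients 0,0,1,2,4,5,6,6,5,4 for degrees 0…9.
[x⁹] = 1·5 + 1·6 + 1·6 + 1·5 + 1·4 = 26.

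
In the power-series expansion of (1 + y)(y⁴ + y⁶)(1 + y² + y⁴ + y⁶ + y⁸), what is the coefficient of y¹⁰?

(1 + y) has coefficients 1,1 for degrees 0…1.
(y⁴ + y⁶) has coefficients 0,0,0,0,1,0,1,0,0,0,0 for degrees 0…10.
Finally multiplying by (1 + y² + y⁴ + y⁶ + y⁸), the product of all factors after the first has coefficients 0,0,0,0,1,0,2,0,2,0,2 for degrees 0…10.
[y¹⁰] = 1·2 + 1·0 = 2.

2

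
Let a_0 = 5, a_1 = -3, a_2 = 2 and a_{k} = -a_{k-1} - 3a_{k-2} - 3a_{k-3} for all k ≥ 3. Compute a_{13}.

907

The ordinary generating function has denominator 1 + z + 3z^2 + 3z^3.
Iterating the recurrence: a_0,…,a_{13} = 5, -3, 2, -8, 11, 7, -16, -38, 65, 97, -178, -308, 551, 907.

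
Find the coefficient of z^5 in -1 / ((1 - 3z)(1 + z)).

-182

The denominator gives the recurrence a_n = 2a_(n−1) + 3a_(n−2) for n ≥ 2; the numerator fixes a_0 = -1, a_1 = -2.
Iterating: -1, -2, -7, -20, -61, -182, so a_5 = -182.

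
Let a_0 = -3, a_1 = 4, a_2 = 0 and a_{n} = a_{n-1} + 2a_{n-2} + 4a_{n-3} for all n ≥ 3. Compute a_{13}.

11236

The ordinary generating function has denominator 1 - z - 2z^2 - 4z^3.
Iterating the recurrence: a_0,…,a_{13} = -3, 4, 0, -4, 12, 4, 12, 68, 108, 292, 780, 1796, 4524, 11236.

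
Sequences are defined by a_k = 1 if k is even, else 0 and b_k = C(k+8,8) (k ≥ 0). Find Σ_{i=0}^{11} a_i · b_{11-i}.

Write out a_i and b_{11-i} for i = 0,…,11 and sum the products.
Σ = 1·75582 + 0·43758 + 1·24310 + 0·12870 + 1·6435 + 0·3003 + 1·1287 + 0·495 + 1·165 + 0·45 + 1·9 + 0·1 = 107788.

107788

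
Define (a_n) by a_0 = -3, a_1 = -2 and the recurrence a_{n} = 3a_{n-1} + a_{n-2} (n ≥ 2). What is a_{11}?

The ordinary generating function has denominator 1 - 3x - x^2.
Iterating the recurrence: a_0,…,a_{11} = -3, -2, -9, -29, -96, -317, -1047, -3458, -11421, -37721, -124584, -411473.

-411473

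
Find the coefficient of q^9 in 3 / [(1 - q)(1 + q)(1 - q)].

15

The denominator gives the recurrence a_n = a_(n−1) + a_(n−2) − a_(n−3) for n ≥ 3; the numerator fixes a_0 = 3, a_1 = 3, a_2 = 6.
Iterating: 3, 3, 6, 6, 9, 9, 12, 12, 15, 15, so a_9 = 15.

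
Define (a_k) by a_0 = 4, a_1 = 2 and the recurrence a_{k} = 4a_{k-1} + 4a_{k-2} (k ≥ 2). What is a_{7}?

57472

The ordinary generating function has denominator 1 - 4z - 4z^2.
Iterating the recurrence: a_0,…,a_{7} = 4, 2, 24, 104, 512, 2464, 11904, 57472.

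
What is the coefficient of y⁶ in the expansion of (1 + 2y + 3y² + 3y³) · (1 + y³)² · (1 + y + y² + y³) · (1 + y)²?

(1 + 2y + 3y² + 3y³) has coefficients 1,2,3,3 for degrees 0…3.
(1 + y³)² has coefficients 1,0,0,2,0,0,1 for degrees 0…6.
Multiplying by (1 + y + y² + y³) gives running coefficients 1,1,1,3,2,2,3 for degrees 0…6.
Finally multiplying by (1 + y)², the product of all factors after the first has coefficients 1,3,4,6,9,9,9 for degrees 0…6.
[y⁶] = 1·9 + 2·9 + 3·9 + 3·6 = 72.

72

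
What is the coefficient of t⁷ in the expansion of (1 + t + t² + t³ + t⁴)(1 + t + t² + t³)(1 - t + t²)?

2

(1 + t + t² + t³ + t⁴) has coefficients 1,1,1,1,1 for degrees 0…4.
(1 + t + t² + t³) has coefficients 1,1,1,1,0,0,0,0 for degrees 0…7.
Finally multiplying by (1 - t + t²), the product of all factors after the first has coefficients 1,0,1,1,0,1,0,0 for degrees 0…7.
[t⁷] = 1·0 + 1·0 + 1·1 + 1·0 + 1·1 = 2.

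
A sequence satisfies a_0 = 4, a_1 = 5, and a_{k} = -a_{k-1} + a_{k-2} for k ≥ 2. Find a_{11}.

225

The ordinary generating function has denominator 1 + q - q^2.
Iterating the recurrence: a_0,…,a_{11} = 4, 5, -1, 6, -7, 13, -20, 33, -53, 86, -139, 225.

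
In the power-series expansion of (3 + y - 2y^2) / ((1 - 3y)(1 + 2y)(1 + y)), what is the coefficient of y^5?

289

Partial fractions give a closed form: a_n = (7/5)·3^n + (8/5)·(-2)^n.
At n = 5: a_5 = 289.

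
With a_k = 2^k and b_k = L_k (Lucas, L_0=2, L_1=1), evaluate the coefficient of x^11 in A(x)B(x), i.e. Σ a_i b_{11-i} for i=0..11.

Write out a_i and b_{11-i} for i = 0,…,11 and sum the products.
Σ = 1·199 + 2·123 + 4·76 + 8·47 + 16·29 + 32·18 + 64·11 + 128·7 + 256·4 + 512·3 + 1024·1 + 2048·2 = 11445.

11445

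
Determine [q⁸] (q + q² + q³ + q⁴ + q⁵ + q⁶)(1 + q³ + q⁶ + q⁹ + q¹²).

(q + q² + q³ + q⁴ + q⁵ + q⁶) has coefficients 0,1,1,1,1,1,1 for degrees 0…6.
(1 + q³ + q⁶ + q⁹ + q¹²) has coefficients 1,0,0,1,0,0,1,0,0 for degrees 0…8.
[q⁸] = 1·0 + 1·1 + 1·0 + 1·0 + 1·1 + 1·0 = 2.

2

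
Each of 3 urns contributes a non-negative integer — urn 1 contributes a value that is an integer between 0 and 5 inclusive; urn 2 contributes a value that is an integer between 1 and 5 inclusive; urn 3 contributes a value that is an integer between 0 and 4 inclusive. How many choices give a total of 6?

The generating function for the choices is (1 + z + z^2 + z^3 + z^4 + z^5)·(z + z^2 + z^3 + z^4 + z^5)·(1 + z + z^2 + z^3 + z^4); the count is [z^6].
(1 + z + z^2 + z^3 + z^4 + z^5) has coefficients 1,1,1,1,1,1 for degrees 0…5.
(z + z^2 + z^3 + z^4 + z^5) has coefficients 0,1,1,1,1,1,0 for degrees 0…6.
Finally multiplying by (1 + z + z^2 + z^3 + z^4), the product of all factors after the first has coefficients 0,1,2,3,4,5,4 for degrees 0…6.
[z^6] = 1·4 + 1·5 + 1·4 + 1·3 + 1·2 + 1·1 = 19.

19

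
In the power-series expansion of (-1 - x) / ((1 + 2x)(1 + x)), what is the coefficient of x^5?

The denominator gives the recurrence a_n = −3a_(n−1) − 2a_(n−2) for n ≥ 2; the numerator fixes a_0 = -1, a_1 = 2.
Iterating: -1, 2, -4, 8, -16, 32, so a_5 = 32.

32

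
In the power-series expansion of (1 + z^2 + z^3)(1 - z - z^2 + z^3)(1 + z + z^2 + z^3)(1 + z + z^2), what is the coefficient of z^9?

1

(1 + z^2 + z^3) has coefficients 1,0,1,1 for degrees 0…3.
(1 - z - z^2 + z^3) has coefficients 1,-1,-1,1,0,0,0,0,0,0 for degrees 0…9.
Multiplying by (1 + z + z^2 + z^3) gives running coefficients 1,0,-1,0,-1,0,1,0,0,0 for degrees 0…9.
Finally multiplying by (1 + z + z^2), the product of all factors after the first has coefficients 1,1,0,-1,-2,-1,0,1,1,0 for degrees 0…9.
[z^9] = 1·0 + 1·1 + 1·0 = 1.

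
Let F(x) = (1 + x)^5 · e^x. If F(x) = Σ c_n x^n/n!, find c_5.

The EGF product rule gives c_5 = Σ_{k_1+k_2=5} C(5; k_1,k_2) · ∏ g_i(k_i), where (1+x)^5 gives the falling factorial (5)_k; e^x gives (1)^k.
g_1(k) for k = 0…5: 1, 5, 20, 60, 120, 120.
g_2(k) for k = 0…5: 1, 1, 1, 1, 1, 1.
c_5 = Σ_k C(5,k)·g_1(k)·g_2(5−k) = 1·1·1 + 5·5·1 + 10·20·1 + 10·60·1 + 5·120·1 + 1·120·1 = 1 + 25 + 200 + 600 + 600 + 120 = 1546.

1546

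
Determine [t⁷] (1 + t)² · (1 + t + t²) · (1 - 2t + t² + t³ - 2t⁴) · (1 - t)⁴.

4

(1 + t)² has coefficients 1,2,1 for degrees 0…2.
(1 + t + t²) has coefficients 1,1,1,0,0,0,0,0 for degrees 0…7.
Multiplying by (1 - 2t + t² + t³ - 2t⁴) gives running coefficients 1,-1,0,0,0,-1,-2,0 for degrees 0…7.
Finally multiplying by (1 - t)⁴, the product of all factors after the first has coefficients 1,-5,10,-10,5,-2,2,2 for degrees 0…7.
[t⁷] = 1·2 + 2·2 + 1·(-2) = 4.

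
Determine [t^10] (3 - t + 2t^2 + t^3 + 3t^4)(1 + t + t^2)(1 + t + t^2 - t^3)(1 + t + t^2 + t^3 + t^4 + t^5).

(3 - t + 2t^2 + t^3 + 3t^4) has coefficients 3,-1,2,1,3 for degrees 0…4.
(1 + t + t^2) has coefficients 1,1,1,0,0,0,0,0,0,0,0 for degrees 0…10.
Multiplying by (1 + t + t^2 - t^3) gives running coefficients 1,2,3,1,0,-1,0,0,0,0,0 for degrees 0…10.
Finally multiplying by (1 + t + t^2 + t^3 + t^4 + t^5), the product of all factors after the first has coefficients 1,3,6,7,7,6,5,3,0,-1,-1 for degrees 0…10.
[t^10] = 3·(-1) − 1·(-1) + 2·0 + 1·3 + 3·5 = 16.

16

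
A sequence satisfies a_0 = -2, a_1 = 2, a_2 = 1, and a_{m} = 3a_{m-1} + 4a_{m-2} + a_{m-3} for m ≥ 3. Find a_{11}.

597665

The ordinary generating function has denominator 1 - 3y - 4y^2 - y^3.
Iterating the recurrence: a_0,…,a_{11} = -2, 2, 1, 9, 33, 136, 549, 2224, 9004, 36457, 147611, 597665.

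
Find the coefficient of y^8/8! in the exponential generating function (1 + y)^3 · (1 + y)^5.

40320

The EGF product rule gives c_8 = Σ_{k_1+k_2=8} C(8; k_1,k_2) · ∏ g_i(k_i), where (1+y)^3 gives the falling factorial (3)_k; (1+y)^5 gives the falling factorial (5)_k.
g_1(k) for k = 0…8: 1, 3, 6, 6, 0, 0, 0, 0, 0.
g_2(k) for k = 0…8: 1, 5, 20, 60, 120, 120, 0, 0, 0.
c_8 = Σ_k C(8,k)·g_1(k)·g_2(8−k) = 56·6·120 = 40320.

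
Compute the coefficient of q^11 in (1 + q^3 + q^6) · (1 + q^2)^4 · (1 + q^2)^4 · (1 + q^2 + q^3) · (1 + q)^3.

1340

(1 + q^3 + q^6) has coefficients 1,0,0,1,0,0,1 for degrees 0…6.
(1 + q^2)^4 has coefficients 1,0,4,0,6,0,4,0,1,0,0,0 for degrees 0…11.
Multiplying by (1 + q^2)^4 gives running coefficients 1,0,8,0,28,0,56,0,70,0,56,0 for degrees 0…11.
Multiplying by (1 + q^2 + q^3) gives running coefficients 1,0,9,1,36,8,84,28,126,56,126,70 for degrees 0…11.
Finally multiplying by (1 + q)^3, the product of all factors after the first has coefficients 1,3,12,29,66,128,217,340,470,602,700,742 for degrees 0…11.
[q^11] = 1·742 + 1·470 + 1·128 = 1340.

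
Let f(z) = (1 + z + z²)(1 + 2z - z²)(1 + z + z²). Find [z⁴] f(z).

2

(1 + z + z²) has coefficients 1,1,1 for degrees 0…2.
(1 + 2z - z²) has coefficients 1,2,-1,0,0 for degrees 0…4.
Finally multiplying by (1 + z + z²), the product of all factors after the first has coefficients 1,3,2,1,-1 for degrees 0…4.
[z⁴] = 1·(-1) + 1·1 + 1·2 = 2.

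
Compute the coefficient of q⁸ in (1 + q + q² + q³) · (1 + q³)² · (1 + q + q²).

5

(1 + q + q² + q³) has coefficients 1,1,1,1 for degrees 0…3.
(1 + q³)² has coefficients 1,0,0,2,0,0,1,0,0 for degrees 0…8.
Finally multiplying by (1 + q + q²), the product of all factors after the first has coefficients 1,1,1,2,2,2,1,1,1 for degrees 0…8.
[q⁸] = 1·1 + 1·1 + 1·1 + 1·2 = 5.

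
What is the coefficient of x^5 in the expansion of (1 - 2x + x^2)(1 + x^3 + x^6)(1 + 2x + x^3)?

(1 - 2x + x^2) has coefficients 1,-2,1 for degrees 0…2.
(1 + x^3 + x^6) has coefficients 1,0,0,1,0,0 for degrees 0…5.
Finally multiplying by (1 + 2x + x^3), the product of all factors after the first has coefficients 1,2,0,2,2,0 for degrees 0…5.
[x^5] = 1·0 − 2·2 + 1·2 = -2.

-2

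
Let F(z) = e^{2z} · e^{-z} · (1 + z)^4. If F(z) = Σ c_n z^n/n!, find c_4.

The EGF product rule gives c_4 = Σ_{k_1+k_2+k_3=4} C(4; k_1,k_2,k_3) · ∏ g_i(k_i), where e^{2z} gives (2)^k; e^{-z} gives (-1)^k; (1+z)^4 gives the falling factorial (4)_k.
g_1(k) for k = 0…4: 1, 2, 4, 8, 16.
g_2(k) for k = 0…4: 1, -1, 1, -1, 1.
g_3(k) for k = 0…4: 1, 4, 12, 24, 24.
First combine the last two factors: h(k) = Σ_j C(k,j)·g_2(j)·g_3(k−j) for k = 0…4: 1, 3, 5, -1, -15.
c_4 = Σ_k C(4,k)·g_1(k)·h(4−k) = 1·1·(-15) + 4·2·(-1) + 6·4·5 + 4·8·3 + 1·16·1 = −15 − 8 + 120 + 96 + 16 = 209.

209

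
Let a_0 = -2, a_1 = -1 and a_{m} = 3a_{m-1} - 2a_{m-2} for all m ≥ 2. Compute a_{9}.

509

The ordinary generating function has denominator 1 - 3x + 2x^2.
Iterating the recurrence: a_0,…,a_{9} = -2, -1, 1, 5, 13, 29, 61, 125, 253, 509.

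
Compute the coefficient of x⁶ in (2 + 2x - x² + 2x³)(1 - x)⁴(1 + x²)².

(2 + 2x - x² + 2x³) has coefficients 2,2,-1,2 for degrees 0…3.
(1 - x)⁴ has coefficients 1,-4,6,-4,1,0,0 for degrees 0…6.
Finally multiplying by (1 + x²)², the product of all factors after the first has coefficients 1,-4,8,-12,14,-12,8 for degrees 0…6.
[x⁶] = 2·8 + 2·(-12) − 1·14 + 2·(-12) = -46.

-46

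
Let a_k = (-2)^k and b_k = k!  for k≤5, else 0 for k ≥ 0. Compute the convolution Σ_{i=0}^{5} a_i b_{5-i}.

This is [x^5] in the product of the two ordinary generating functions.
Σ = 1·120 − 2·24 + 4·6 − 8·2 + 16·1 − 32·1 = 64.

64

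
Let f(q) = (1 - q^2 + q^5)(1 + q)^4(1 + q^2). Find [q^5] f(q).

(1 - q^2 + q^5) has coefficients 1,0,-1,0,0,1 for degrees 0…5.
(1 + q)^4 has coefficients 1,4,6,4,1,0 for degrees 0…5.
Finally multiplying by (1 + q^2), the product of all factors after the first has coefficients 1,4,7,8,7,4 for degrees 0…5.
[q^5] = 1·4 − 1·8 + 1·1 = -3.

-3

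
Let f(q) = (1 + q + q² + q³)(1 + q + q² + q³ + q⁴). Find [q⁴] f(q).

4

(1 + q + q² + q³) has coefficients 1,1,1,1 for degrees 0…3.
(1 + q + q² + q³ + q⁴) has coefficients 1,1,1,1,1 for degrees 0…4.
[q⁴] = 1·1 + 1·1 + 1·1 + 1·1 = 4.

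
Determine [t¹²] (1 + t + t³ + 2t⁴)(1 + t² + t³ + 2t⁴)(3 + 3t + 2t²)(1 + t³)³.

158

(1 + t + t³ + 2t⁴) has coefficients 1,1,0,1,2 for degrees 0…4.
(1 + t² + t³ + 2t⁴) has coefficients 1,0,1,1,2,0,0,0,0,0,0,0,0 for degrees 0…12.
Multiplying by (3 + 3t + 2t²) gives running coefficients 3,3,5,6,11,8,4,0,0,0,0,0,0 for degrees 0…12.
Finally multiplying by (1 + t³)³, the product of all factors after the first has coefficients 3,3,5,15,20,23,31,42,39,33,36,29,18 for degrees 0…12.
[t¹²] = 1·18 + 1·29 + 1·33 + 2·39 = 158.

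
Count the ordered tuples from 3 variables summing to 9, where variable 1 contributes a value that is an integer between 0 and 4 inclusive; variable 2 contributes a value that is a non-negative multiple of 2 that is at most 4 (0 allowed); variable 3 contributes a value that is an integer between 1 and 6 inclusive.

11

The generating function for the choices is (1 + x + x^2 + x^3 + x^4)·(1 + x^2 + x^4)·(x + x^2 + x^3 + x^4 + x^5 + x^6); the count is [x^9].
(1 + x + x^2 + x^3 + x^4) has coefficients 1,1,1,1,1 for degrees 0…4.
(1 + x^2 + x^4) has coefficients 1,0,1,0,1,0,0,0,0,0 for degrees 0…9.
Finally multiplying by (x + x^2 + x^3 + x^4 + x^5 + x^6), the product of all factors after the first has coefficients 0,1,1,2,2,3,3,2,2,1 for degrees 0…9.
[x^9] = 1·1 + 1·2 + 1·2 + 1·3 + 1·3 = 11.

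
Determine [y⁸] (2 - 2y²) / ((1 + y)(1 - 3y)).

8748

The denominator gives the recurrence a_n = 2a_(n−1) + 3a_(n−2) for n ≥ 3; the numerator fixes a_0 = 2, a_1 = 4, a_2 = 12.
Iterating: 2, 4, 12, 36, 108, 324, 972, 2916, 8748, so a_8 = 8748.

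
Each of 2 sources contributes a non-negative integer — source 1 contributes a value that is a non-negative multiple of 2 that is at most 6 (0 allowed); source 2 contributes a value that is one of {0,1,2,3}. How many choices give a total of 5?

The generating function for the choices is (1 + q^2 + q^4 + q^6)·(1 + q + q^2 + q^3); the count is [q^5].
(1 + q^2 + q^4 + q^6) has coefficients 1,0,1,0,1,0 for degrees 0…5.
(1 + q + q^2 + q^3) has coefficients 1,1,1,1,0,0 for degrees 0…5.
[q^5] = 1·0 + 1·1 + 1·1 = 2.

2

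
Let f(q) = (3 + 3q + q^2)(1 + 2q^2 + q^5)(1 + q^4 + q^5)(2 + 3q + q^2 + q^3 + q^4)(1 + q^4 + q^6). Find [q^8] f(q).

152

(3 + 3q + q^2) has coefficients 3,3,1 for degrees 0…2.
(1 + 2q^2 + q^5) has coefficients 1,0,2,0,0,1,0,0,0 for degrees 0…8.
Multiplying by (1 + q^4 + q^5) gives running coefficients 1,0,2,0,1,2,2,2,0 for degrees 0…8.
Multiplying by (2 + 3q + q^2 + q^3 + q^4) gives running coefficients 2,3,5,7,5,9,13,13,11 for degrees 0…8.
Finally multiplying by (1 + q^4 + q^6), the product of all factors after the first has coefficients 2,3,5,7,7,12,20,23,21 for degrees 0…8.
[q^8] = 3·21 + 3·23 + 1·20 = 152.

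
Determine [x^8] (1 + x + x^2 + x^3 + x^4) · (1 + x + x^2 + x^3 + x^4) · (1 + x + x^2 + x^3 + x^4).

15

(1 + x + x^2 + x^3 + x^4) has coefficients 1,1,1,1,1 for degrees 0…4.
(1 + x + x^2 + x^3 + x^4) has coefficients 1,1,1,1,1,0,0,0,0 for degrees 0…8.
Finally multiplying by (1 + x + x^2 + x^3 + x^4), the product of all factors after the first has coefficients 1,2,3,4,5,4,3,2,1 for degrees 0…8.
[x^8] = 1·1 + 1·2 + 1·3 + 1·4 + 1·5 = 15.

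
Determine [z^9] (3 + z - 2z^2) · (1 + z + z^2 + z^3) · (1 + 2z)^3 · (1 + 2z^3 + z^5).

51

(3 + z - 2z^2) has coefficients 3,1,-2 for degrees 0…2.
(1 + z + z^2 + z^3) has coefficients 1,1,1,1,0,0,0,0,0,0 for degrees 0…9.
Multiplying by (1 + 2z)^3 gives running coefficients 1,7,19,27,26,20,8,0,0,0 for degrees 0…9.
Finally multiplying by (1 + 2z^3 + z^5), the product of all factors after the first has coefficients 1,7,19,29,40,59,69,71,67,42 for degrees 0…9.
[z^9] = 3·42 + 1·67 − 2·71 = 51.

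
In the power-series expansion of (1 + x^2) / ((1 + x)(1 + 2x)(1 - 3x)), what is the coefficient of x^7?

Partial fractions give a closed form: a_n = (-1/2)·(-1)^n + (1)·(-2)^n + (1/2)·3^n.
At n = 7: a_7 = 966.

966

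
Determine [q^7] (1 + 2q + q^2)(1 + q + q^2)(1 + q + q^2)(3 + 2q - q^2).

-2

(1 + 2q + q^2) has coefficients 1,2,1 for degrees 0…2.
(1 + q + q^2) has coefficients 1,1,1,0,0,0,0,0 for degrees 0…7.
Multiplying by (1 + q + q^2) gives running coefficients 1,2,3,2,1,0,0,0 for degrees 0…7.
Finally multiplying by (3 + 2q - q^2), the product of all factors after the first has coefficients 3,8,12,10,4,0,-1,0 for degrees 0…7.
[q^7] = 1·0 + 2·(-1) + 1·0 = -2.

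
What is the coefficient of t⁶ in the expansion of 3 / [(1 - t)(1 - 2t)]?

Partial fractions give a closed form: a_n = (-3)·1^n + (6)·2^n.
At n = 6: a_6 = 381.

381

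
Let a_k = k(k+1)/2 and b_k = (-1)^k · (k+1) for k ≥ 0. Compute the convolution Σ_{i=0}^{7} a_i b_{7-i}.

10

The convolution is the x^7 coefficient of A(x)B(x).
Σ = 0·(-8) + 1·7 + 3·(-6) + 6·5 + 10·(-4) + 15·3 + 21·(-2) + 28·1 = 10.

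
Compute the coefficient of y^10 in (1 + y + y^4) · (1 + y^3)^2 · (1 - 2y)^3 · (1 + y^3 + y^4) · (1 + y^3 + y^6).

(1 + y + y^4) has coefficients 1,1,0,0,1 for degrees 0…4.
(1 + y^3)^2 has coefficients 1,0,0,2,0,0,1,0,0,0,0 for degrees 0…10.
Multiplying by (1 - 2y)^3 gives running coefficients 1,-6,12,-6,-12,24,-15,-6,12,-8,0 for degrees 0…10.
Multiplying by (1 + y^3 + y^4) gives running coefficients 1,-6,12,-5,-17,30,-9,-24,24,1,-21 for degrees 0…10.
Finally multiplying by (1 + y^3 + y^6), the product of all factors after the first has coefficients 1,-6,12,-4,-23,42,-13,-47,66,-13,-62 for degrees 0…10.
[y^10] = 1·(-62) + 1·(-13) + 1·(-13) = -88.

-88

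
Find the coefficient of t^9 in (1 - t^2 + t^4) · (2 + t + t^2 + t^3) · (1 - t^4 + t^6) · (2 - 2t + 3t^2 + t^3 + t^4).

13

(1 - t^2 + t^4) has coefficients 1,0,-1,0,1 for degrees 0…4.
(2 + t + t^2 + t^3) has coefficients 2,1,1,1,0,0,0,0,0,0 for degrees 0…9.
Multiplying by (1 - t^4 + t^6) gives running coefficients 2,1,1,1,-2,-1,1,0,1,1 for degrees 0…9.
Finally multiplying by (2 - 2t + 3t^2 + t^3 + t^4), the product of all factors after the first has coefficients 4,-2,6,5,0,7,0,-6,2,0 for degrees 0…9.
[t^9] = 1·0 − 1·(-6) + 1·7 = 13.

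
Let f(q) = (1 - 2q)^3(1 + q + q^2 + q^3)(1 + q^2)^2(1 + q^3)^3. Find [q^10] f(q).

47

(1 - 2q)^3 has coefficients 1,-6,12,-8 for degrees 0…3.
(1 + q + q^2 + q^3) has coefficients 1,1,1,1,0,0,0,0,0,0,0 for degrees 0…10.
Multiplying by (1 + q^2)^2 gives running coefficients 1,1,3,3,3,3,1,1,0,0,0 for degrees 0…10.
Finally multiplying by (1 + q^3)^3, the product of all factors after the first has coefficients 1,1,3,6,6,12,13,13,18,13,13 for degrees 0…10.
[q^10] = 1·13 − 6·13 + 12·18 − 8·13 = 47.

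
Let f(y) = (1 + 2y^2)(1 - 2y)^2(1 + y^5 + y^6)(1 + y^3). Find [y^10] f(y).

(1 + 2y^2) has coefficients 1,0,2 for degrees 0…2.
(1 - 2y)^2 has coefficients 1,-4,4,0,0,0,0,0,0,0,0 for degrees 0…10.
Multiplying by (1 + y^5 + y^6) gives running coefficients 1,-4,4,0,0,1,-3,0,4,0,0 for degrees 0…10.
Finally multiplying by (1 + y^3), the product of all factors after the first has coefficients 1,-4,4,1,-4,5,-3,0,5,-3,0 for degrees 0…10.
[y^10] = 1·0 + 2·5 = 10.

10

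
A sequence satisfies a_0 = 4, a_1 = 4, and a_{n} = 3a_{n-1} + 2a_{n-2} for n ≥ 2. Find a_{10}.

497492

The ordinary generating function has denominator 1 - 3q - 2q^2.
Iterating the recurrence: a_0,…,a_{10} = 4, 4, 20, 68, 244, 868, 3092, 11012, 39220, 139684, 497492.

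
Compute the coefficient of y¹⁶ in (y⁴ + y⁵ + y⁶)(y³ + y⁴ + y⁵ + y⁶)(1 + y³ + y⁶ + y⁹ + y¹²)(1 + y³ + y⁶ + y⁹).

13

(y⁴ + y⁵ + y⁶) has coefficients 0,0,0,0,1,1,1 for degrees 0…6.
(y³ + y⁴ + y⁵ + y⁶) has coefficients 0,0,0,1,1,1,1,0,0,0,0,0,0,0,0,0,0 for degrees 0…16.
Multiplying by (1 + y³ + y⁶ + y⁹ + y¹²) gives running coefficients 0,0,0,1,1,1,2,1,1,2,1,1,2,1,1,2,1 for degrees 0…16.
Finally multiplying by (1 + y³ + y⁶ + y⁹), the product of all factors after the first has coefficients 0,0,0,1,1,1,3,2,2,5,3,3,7,4,4,8,4 for degrees 0…16.
[y¹⁶] = 1·7 + 1·3 + 1·3 = 13.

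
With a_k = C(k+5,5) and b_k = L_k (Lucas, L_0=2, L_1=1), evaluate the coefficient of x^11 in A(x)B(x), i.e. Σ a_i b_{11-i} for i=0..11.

46874

This is [x^11] in the product of the two ordinary generating functions.
Σ = 1·199 + 6·123 + 21·76 + 56·47 + 126·29 + 252·18 + 462·11 + 792·7 + 1287·4 + 2002·3 + 3003·1 + 4368·2 = 46874.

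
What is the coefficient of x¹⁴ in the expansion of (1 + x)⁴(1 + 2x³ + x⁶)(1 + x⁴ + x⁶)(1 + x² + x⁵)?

44

(1 + x)⁴ has coefficients 1,4,6,4,1 for degrees 0…4.
(1 + 2x³ + x⁶) has coefficients 1,0,0,2,0,0,1,0,0,0,0,0,0,0,0 for degrees 0…14.
Multiplying by (1 + x⁴ + x⁶) gives running coefficients 1,0,0,2,1,0,2,2,0,2,1,0,1,0,0 for degrees 0…14.
Finally multiplying by (1 + x² + x⁵), the product of all factors after the first has coefficients 1,0,1,2,1,3,3,2,4,5,1,4,4,0,3 for degrees 0…14.
[x¹⁴] = 1·3 + 4·0 + 6·4 + 4·4 + 1·1 = 44.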